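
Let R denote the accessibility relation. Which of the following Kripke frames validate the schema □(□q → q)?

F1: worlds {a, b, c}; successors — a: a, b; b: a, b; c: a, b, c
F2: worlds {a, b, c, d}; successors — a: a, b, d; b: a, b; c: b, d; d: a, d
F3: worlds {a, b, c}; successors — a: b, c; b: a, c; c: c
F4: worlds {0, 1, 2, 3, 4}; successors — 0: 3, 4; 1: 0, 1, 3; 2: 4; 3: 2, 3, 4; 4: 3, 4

This is the axiom for shift-reflexivity; its first-order frame correspondent is ∀x ∀y (Rxy → Ryy).
F1: ✓.
F2: ✓.
F3: fails — Rab but not Rbb.
F4: fails — R10 but not R00.

F1, F2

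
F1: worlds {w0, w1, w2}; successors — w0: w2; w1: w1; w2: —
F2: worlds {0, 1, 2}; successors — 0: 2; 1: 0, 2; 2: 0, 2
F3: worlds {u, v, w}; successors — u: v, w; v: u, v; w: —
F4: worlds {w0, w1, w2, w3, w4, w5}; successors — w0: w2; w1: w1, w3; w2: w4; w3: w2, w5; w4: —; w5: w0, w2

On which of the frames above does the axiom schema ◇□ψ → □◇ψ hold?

F2

This is the axiom for convergence; its first-order frame correspondent is ∀x ∀y ∀z (Rxy ∧ Rxz → ∃w (Ryw ∧ Rzw)).
F1: fails — Rw0w2 and Rw0w2 but w2 and w2 have no common successor.
F2: holds.
F3: fails — Ruv and Ruw but v and w have no common successor.
F4: fails — Rw1w1 and Rw1w3 but w1 and w3 have no common successor.
Valid on: F2.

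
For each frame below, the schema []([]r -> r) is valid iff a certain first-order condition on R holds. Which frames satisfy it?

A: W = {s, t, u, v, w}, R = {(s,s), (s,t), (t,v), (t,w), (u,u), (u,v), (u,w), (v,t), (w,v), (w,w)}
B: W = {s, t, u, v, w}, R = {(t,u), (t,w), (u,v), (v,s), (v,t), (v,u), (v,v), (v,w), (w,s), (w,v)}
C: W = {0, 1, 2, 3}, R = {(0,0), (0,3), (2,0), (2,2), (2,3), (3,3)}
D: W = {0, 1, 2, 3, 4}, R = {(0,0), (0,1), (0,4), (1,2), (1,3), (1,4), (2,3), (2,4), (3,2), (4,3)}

C

Frame correspondent (Sahlqvist): forall x forall y (Rxy -> Ryy) — i.e. shift-reflexivity.
A: fails — Ruv but not Rvv.
B: fails — Rvw but not Rww.
C: holds.
D: fails — R32 but not R22.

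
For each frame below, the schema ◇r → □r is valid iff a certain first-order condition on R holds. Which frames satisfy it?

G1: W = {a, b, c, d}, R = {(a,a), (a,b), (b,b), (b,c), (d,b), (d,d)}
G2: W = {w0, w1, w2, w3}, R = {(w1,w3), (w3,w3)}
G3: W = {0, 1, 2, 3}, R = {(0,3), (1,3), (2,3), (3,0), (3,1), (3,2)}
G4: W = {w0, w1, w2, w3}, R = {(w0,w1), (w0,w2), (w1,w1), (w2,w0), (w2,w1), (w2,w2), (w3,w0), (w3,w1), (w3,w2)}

G2

Frame correspondent (Sahlqvist): ∀x ∀y ∀z (Rxy ∧ Rxz → y = z) — i.e. partial functionality.
G1: fails — a sees both a and b.
G2: holds.
G3: fails — 3 sees both 0 and 1.
G4: fails — w0 sees both w1 and w2.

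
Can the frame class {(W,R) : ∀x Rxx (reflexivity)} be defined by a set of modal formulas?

Definable; □q → q defines it

This is a Sahlqvist condition; the T axiom □q → q defines it.
Suppose □q→q is valid. At any x set V(q)={w : Rxw}. Then □q holds at x, so q holds at x, i.e. Rxx.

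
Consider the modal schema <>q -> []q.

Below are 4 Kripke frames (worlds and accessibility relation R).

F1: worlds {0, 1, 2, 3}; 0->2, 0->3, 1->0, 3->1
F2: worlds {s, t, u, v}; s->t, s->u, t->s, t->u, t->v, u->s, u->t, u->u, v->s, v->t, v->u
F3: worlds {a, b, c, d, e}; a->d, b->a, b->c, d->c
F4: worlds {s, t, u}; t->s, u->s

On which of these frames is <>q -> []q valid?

F4

The schema corresponds to partial functionality: forall x forall y forall z (Rxy & Rxz -> y = z).
F1: fails — 0 sees both 2 and 3.
F2: fails — s sees both t and u.
F3: fails — b sees both a and c.
F4: satisfies the condition.
Valid on: F4.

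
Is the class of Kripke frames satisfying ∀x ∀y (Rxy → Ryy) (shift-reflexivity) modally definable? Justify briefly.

The condition is shift-reflexivity. A defining modal formula is □(□p → p).
Suppose □(□p→p) is valid. Take Rxy and set V(p)={w : Ryw}. Then at y, □p holds; since □(□p→p) at x, □p→p at y, so p at y, i.e. Ryy.

Yes — defined by □(□p → p)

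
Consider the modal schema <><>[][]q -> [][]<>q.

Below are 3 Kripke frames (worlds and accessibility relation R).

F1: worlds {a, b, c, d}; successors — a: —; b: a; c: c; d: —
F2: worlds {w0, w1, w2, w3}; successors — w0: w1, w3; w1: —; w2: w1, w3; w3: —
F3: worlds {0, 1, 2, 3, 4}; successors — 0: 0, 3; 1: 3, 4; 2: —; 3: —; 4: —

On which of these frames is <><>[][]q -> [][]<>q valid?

F1, F2

Frame correspondent (Sahlqvist): forall x forall y forall z ((x R^2 y & x R^2 z) -> exists w (y R^2 w & zRw)) — i.e. a generalized confluence (Geach) condition.
F1: ✓.
F2: ✓.
F3: fails — 0R²0, 0R²3 but no w with 0R²w and 3Rw.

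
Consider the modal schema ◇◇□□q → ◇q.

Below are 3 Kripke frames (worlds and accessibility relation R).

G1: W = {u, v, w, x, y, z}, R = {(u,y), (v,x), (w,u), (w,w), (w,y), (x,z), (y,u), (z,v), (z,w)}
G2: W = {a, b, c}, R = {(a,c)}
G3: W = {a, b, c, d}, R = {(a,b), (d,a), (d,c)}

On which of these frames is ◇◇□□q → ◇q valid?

The schema corresponds to a generalized confluence (Geach) condition: ∀x ∀y (xR²y → ∃w (yR²w ∧ xRw)).
G1: fails — uR²u but no t with uR²t and uRt.
G2: satisfies the condition.
G3: fails — dR²b but no w with bR²w and dRw.

G2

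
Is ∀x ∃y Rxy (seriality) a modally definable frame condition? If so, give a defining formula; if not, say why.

Yes, by □q → ◇q

This is a Sahlqvist condition; the D axiom □q → ◇q defines it.
Suppose □q→◇q is valid. At any x set V(q)=W. Then □q at x, so ◇q at x, so x has a successor.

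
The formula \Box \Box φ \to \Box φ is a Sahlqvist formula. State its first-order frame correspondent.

Suppose □□φ→□φ is valid. Take Rxy and set V(φ)={w : xR²w}. Then □□φ at x, so □φ at x, so φ at y, i.e. ∃z(Rxz∧Rzy).

density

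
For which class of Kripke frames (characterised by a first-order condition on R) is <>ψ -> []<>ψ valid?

the Euclidean property

Suppose ◇ψ→□◇ψ is valid. Take Rxy, Rxz and set V(ψ)={y}. Then ◇ψ at x, so □◇ψ at x, so ◇ψ at z, so some w with Rzw has ψ; w=y, i.e. Rzy. By symmetry of the argument, Ryz.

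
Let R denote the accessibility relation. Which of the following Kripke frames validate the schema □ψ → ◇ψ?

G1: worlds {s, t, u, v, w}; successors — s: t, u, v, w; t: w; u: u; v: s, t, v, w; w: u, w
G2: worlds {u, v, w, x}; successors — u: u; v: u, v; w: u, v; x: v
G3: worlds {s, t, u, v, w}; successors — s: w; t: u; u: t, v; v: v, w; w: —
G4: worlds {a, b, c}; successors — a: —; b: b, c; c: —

G1, G2

This is the axiom for seriality; its first-order frame correspondent is ∀x ∃y Rxy.
G1: holds.
G2: holds.
G3: fails — world w has no successor.
G4: fails — world a has no successor.
Valid on: G1, G2.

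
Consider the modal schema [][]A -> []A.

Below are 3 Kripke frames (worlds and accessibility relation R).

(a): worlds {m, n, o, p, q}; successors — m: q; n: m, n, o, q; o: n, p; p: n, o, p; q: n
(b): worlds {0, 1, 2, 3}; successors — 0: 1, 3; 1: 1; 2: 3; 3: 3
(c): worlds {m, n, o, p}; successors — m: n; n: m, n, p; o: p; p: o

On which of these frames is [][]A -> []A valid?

Frame correspondent (Sahlqvist): forall x forall y (Rxy -> exists z (Rxz & Rzy)) — i.e. density.
(a): fails — Rmq but no z with Rmz and Rzq.
(b): condition met.
(c): fails — Rop but no z with Roz and Rzp.
Valid on: (b).

(b)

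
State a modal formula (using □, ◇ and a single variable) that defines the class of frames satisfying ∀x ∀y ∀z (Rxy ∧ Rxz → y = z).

◇ψ → □ψ

A defining formula is ◇ψ → □ψ (the CD axiom).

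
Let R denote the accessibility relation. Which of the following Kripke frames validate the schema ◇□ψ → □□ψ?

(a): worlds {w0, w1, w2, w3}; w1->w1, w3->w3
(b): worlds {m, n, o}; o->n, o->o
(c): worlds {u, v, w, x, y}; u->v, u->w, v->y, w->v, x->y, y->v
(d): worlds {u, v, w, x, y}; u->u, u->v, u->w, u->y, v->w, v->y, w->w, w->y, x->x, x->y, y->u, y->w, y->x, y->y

Frame correspondent (Sahlqvist): ∀x ∀y ∀z ((xRy ∧ xR²z) → ∃w (yRw ∧ z = w)) — i.e. a generalized confluence (Geach) condition.
(a): condition met.
(b): fails — oRn, oR²n but no w with nRw and n=w.
(c): fails — uRv, uR²v but no t with vRt and v=t.
(d): fails — uRu, uR²x but no t with uRt and x=t.
Valid on: (a).

(a)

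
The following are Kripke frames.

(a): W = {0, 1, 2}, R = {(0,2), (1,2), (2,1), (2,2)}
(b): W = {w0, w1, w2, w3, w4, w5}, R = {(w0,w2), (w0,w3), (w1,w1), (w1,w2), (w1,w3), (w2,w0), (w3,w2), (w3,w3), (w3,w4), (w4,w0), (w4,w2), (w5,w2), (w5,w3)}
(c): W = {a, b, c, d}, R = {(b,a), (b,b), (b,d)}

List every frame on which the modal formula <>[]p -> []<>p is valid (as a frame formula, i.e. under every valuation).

(a)

This is the axiom for convergence; its first-order frame correspondent is forall x forall y forall z (Rxy & Rxz -> exists w (Ryw & Rzw)).
(a): ✓.
(b): fails — Rw0w2 and Rw0w3 but w2 and w3 have no common successor.
(c): fails — Rbd and Rbd but d and d have no common successor.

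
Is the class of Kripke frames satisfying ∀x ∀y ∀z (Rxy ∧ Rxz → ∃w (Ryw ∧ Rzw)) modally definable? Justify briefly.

Yes — defined by ◇□q → □◇q

This is a Sahlqvist condition; the .2 axiom ◇□q → □◇q defines it.
Suppose ◇□q→□◇q is valid. Take Rxy, Rxz and set V(q)={w : Ryw}. Then □q at y so ◇□q at x, so □◇q at x, so ◇q at z, giving w with Rzw and Ryw.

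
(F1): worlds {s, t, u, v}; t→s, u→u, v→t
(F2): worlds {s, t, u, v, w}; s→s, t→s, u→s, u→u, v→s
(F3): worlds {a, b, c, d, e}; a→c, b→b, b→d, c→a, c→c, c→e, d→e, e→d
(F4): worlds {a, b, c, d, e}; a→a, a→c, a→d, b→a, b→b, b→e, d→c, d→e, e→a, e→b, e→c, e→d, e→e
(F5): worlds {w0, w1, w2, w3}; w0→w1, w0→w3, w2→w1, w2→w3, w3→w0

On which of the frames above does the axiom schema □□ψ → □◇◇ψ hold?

(F2)

The schema corresponds to a generalized confluence (Geach) condition: ∀x ∀z (xRz → ∃w (xR²w ∧ zR²w)).
(F1): fails — tRs but no w with tR²w and sR²w.
(F2): holds.
(F3): fails — dRe but no w with dR²w and eR²w.
(F4): fails — aRc but no w with aR²w and cR²w.
(F5): fails — w0Rw1 but no w with w0R²w and w1R²w.
Valid on: (F2).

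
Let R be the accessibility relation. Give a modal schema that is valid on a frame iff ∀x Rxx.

□ψ → ψ

The condition is reflexivity. The T schema □ψ → ψ defines it.
Suppose □ψ→ψ is valid. At any x set V(ψ)={w : Rxw}. Then □ψ holds at x, so ψ holds at x, i.e. Rxx.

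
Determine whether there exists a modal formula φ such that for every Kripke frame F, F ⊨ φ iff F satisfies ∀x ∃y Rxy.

Definable; □r → ◇r defines it

The condition is seriality. A defining modal formula is □r → ◇r.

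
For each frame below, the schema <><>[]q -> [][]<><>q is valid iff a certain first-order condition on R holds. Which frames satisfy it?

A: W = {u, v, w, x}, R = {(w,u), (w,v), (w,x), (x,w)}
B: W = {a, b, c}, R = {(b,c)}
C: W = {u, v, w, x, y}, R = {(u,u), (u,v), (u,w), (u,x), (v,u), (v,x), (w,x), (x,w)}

B

Frame correspondent (Sahlqvist): forall x forall y forall z ((x R^2 y & x R^2 z) -> exists w (yRw & z R^2 w)) — i.e. a generalized confluence (Geach) condition.
A: fails — wR²w, wR²w but no t with wRt and wR²t.
B: condition met.
C: fails — uR²v, uR²w but no t with vRt and wR²t.
Valid on: B.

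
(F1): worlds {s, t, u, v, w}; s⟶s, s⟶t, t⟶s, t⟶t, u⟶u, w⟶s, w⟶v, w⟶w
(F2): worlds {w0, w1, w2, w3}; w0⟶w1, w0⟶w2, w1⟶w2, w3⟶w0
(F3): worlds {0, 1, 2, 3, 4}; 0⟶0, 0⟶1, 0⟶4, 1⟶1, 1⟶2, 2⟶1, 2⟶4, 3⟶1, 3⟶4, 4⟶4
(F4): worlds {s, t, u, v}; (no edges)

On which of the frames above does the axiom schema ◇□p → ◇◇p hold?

(F3), (F4)

The schema corresponds to a generalized confluence (Geach) condition: ∀x ∀y (xRy → ∃w (yRw ∧ xR²w)).
(F1): fails — wRv but no w* with vRw* and wR²w*.
(F2): fails — w0Rw2 but no w with w2Rw and w0R²w.
(F3): condition met.
(F4): condition met.
Valid on: (F3), (F4).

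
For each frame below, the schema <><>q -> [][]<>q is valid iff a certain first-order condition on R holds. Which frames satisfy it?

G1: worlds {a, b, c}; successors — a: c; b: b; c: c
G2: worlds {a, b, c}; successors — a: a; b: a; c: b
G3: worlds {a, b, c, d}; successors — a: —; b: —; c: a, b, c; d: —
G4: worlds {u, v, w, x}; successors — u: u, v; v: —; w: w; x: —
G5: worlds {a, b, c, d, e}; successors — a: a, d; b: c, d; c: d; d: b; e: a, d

G1, G2

This is the axiom for a generalized confluence (Geach) condition; its first-order frame correspondent is forall x forall y forall z ((x R^2 y & x R^2 z) -> exists w (y = w & zRw)).
G1: satisfies the condition.
G2: satisfies the condition.
G3: fails — cR²a, cR²a but no w with a=w and aRw.
G4: fails — uR²u, uR²v but no t with u=t and vRt.
G5: fails — aR²a, aR²b but no w with a=w and bRw.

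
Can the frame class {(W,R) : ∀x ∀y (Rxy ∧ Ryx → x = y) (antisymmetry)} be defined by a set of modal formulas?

Modal frame validity is preserved under surjective bounded morphisms.
The 8-cycle (worlds a,b,c,d,e,f,g,h with a→b→c→d→e→f→g→h→a) is antisymmetric. Sending even-indexed worlds to s and odd-indexed worlds to t is a surjective bounded morphism onto the two-world frame with s↔t, which is not antisymmetric.
So no modal formula (or set of formulas) defines exactly the antisymmetric frames.

No — not modally definable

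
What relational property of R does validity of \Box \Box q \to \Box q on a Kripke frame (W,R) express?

Suppose □□q→□q is valid. Take Rxy and set V(q)={w : xR²w}. Then □□q at x, so □q at x, so q at y, i.e. ∃z(Rxz∧Rzy).
Conversely, on a frame with density the schema holds at every world under every valuation.
Frame condition: \forall x \forall y (Rxy \to \exists z (Rxz \wedge Rzy)).

density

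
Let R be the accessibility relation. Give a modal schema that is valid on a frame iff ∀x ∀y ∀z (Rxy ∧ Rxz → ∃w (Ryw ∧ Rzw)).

◇□s → □◇s

This is convergence; the standard corresponding axiom is .2: ◇□s → □◇s.
Suppose ◇□s→□◇s is valid. Take Rxy, Rxz and set V(s)={w : Ryw}. Then □s at y so ◇□s at x, so □◇s at x, so ◇s at z, giving w with Rzw and Ryw.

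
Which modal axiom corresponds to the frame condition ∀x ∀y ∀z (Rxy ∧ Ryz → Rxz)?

□ψ → □□ψ

A defining formula is □ψ → □□ψ (the 4 axiom).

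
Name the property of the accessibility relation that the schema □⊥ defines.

Emptiness of R

□⊥ is valid iff no world has any successor (otherwise □⊥ fails at any world with one).
Conversely, on a frame with emptiness of R the schema holds at every world under every valuation.
Frame condition: ∀x ∀y ¬Rxy.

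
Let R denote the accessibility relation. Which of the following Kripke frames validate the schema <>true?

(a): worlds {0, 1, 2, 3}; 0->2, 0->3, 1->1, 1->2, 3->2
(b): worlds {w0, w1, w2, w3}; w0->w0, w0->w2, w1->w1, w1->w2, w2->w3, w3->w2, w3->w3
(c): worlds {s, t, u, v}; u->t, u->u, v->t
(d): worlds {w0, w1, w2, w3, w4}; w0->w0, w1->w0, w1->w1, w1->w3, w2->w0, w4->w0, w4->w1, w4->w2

This is the axiom for seriality; its first-order frame correspondent is forall x exists y Rxy.
(a): fails — world 2 has no successor.
(b): holds.
(c): fails — world s has no successor.
(d): fails — world w3 has no successor.

(b)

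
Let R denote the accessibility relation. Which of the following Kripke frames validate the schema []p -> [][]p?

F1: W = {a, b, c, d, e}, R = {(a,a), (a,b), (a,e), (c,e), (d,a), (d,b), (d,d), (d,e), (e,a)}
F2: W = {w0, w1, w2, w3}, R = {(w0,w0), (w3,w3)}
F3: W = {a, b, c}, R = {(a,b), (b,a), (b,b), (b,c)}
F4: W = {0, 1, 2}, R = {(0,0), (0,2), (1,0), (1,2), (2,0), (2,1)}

Frame correspondent (Sahlqvist): forall x forall y forall z (Rxy & Ryz -> Rxz) — i.e. transitivity.
F1: fails — Rea and Rab but not Reb.
F2: satisfies the condition.
F3: fails — Rab and Rba but not Raa.
F4: fails — R02 and R21 but not R01.
Valid on: F2.

F2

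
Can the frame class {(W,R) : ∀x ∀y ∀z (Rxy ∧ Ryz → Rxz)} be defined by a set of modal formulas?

Yes, by □p → □□p

Yes: it is transitivity, defined by the 4 schema □p → □□p.
Suppose □p→□□p is valid. Take Rxy, Ryz and set V(p)={w : Rxw}. Then □p at x, so □□p at x, so □p at y, so p at z, i.e. Rxz.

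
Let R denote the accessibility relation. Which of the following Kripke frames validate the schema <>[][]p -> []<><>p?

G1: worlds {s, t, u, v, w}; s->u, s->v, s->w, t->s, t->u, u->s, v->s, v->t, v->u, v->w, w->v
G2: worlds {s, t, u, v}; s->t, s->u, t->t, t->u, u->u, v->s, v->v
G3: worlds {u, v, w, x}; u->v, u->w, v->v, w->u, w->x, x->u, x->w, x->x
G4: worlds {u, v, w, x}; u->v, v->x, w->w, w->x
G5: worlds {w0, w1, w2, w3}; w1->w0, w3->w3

The schema corresponds to a generalized confluence (Geach) condition: forall x forall y forall z ((xRy & xRz) -> exists w (y R^2 w & z R^2 w)).
G1: condition met.
G2: condition met.
G3: condition met.
G4: fails — uRv, uRv but no t with vR²t and vR²t.
G5: fails — w1Rw0, w1Rw0 but no w with w0R²w and w0R²w.
Valid on: G1, G2, G3.

G1, G2, G3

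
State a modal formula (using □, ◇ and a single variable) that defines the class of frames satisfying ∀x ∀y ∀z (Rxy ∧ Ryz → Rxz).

□r → □□r

The condition is transitivity. The 4 schema □r → □□r defines it.
Suppose □r→□□r is valid. Take Rxy, Ryz and set V(r)={w : Rxw}. Then □r at x, so □□r at x, so □r at y, so r at z, i.e. Rxz.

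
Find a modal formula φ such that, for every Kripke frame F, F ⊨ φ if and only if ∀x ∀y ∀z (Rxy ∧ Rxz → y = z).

◇s → □s

The condition is partial functionality. The CD schema ◇s → □s defines it.
Suppose ◇s→□s is valid. Take Rxy, Rxz and set V(s)={y}. Then ◇s at x, so □s at x, so s at z, i.e. z=y.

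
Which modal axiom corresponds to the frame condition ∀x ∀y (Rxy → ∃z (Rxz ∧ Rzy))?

This is density; the standard corresponding axiom is C4: □□r → □r.

□□r → □r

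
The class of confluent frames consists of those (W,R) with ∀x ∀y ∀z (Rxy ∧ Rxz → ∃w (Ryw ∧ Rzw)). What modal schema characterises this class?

◇□ψ → □◇ψ

This is convergence; the standard corresponding axiom is .2: ◇□ψ → □◇ψ.
Suppose ◇□ψ→□◇ψ is valid. Take Rxy, Rxz and set V(ψ)={w : Ryw}. Then □ψ at y so ◇□ψ at x, so □◇ψ at x, so ◇ψ at z, giving w with Rzw and Ryw.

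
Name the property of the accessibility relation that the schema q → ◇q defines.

reflexivity: ∀x Rxx

Replacing q by ¬q and contraposing gives the equivalent schema □q → q.
Suppose □q→q is valid. At any x set V(q)={w : Rxw}. Then □q holds at x, so q holds at x, i.e. Rxx.
Conversely, on a frame with reflexivity the schema holds at every world under every valuation.
Frame condition: ∀x Rxx.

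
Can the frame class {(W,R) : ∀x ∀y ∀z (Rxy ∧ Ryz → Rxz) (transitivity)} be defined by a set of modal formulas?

Yes: it is transitivity, defined by the 4 schema □r → □□r.
Suppose □r→□□r is valid. Take Rxy, Ryz and set V(r)={w : Rxw}. Then □r at x, so □□r at x, so □r at y, so r at z, i.e. Rxz.

Definable; □r → □□r defines it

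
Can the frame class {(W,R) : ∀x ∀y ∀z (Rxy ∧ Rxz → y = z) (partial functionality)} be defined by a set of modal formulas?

This is a Sahlqvist condition; the CD axiom ◇p → □p defines it.

Definable; ◇p → □p defines it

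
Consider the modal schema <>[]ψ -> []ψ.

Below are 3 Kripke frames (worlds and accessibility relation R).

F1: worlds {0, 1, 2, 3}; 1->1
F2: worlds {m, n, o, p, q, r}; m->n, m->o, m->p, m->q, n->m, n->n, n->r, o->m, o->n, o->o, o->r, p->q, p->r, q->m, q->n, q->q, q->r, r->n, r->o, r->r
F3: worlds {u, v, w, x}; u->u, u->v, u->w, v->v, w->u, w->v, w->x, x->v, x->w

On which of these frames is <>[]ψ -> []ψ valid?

F1

This is the axiom for a generalized confluence (Geach) condition; its first-order frame correspondent is forall x forall y forall z ((xRy & xRz) -> exists w (yRw & z = w)).
F1: ✓.
F2: fails — mRn, mRo but no w with nRw and o=w.
F3: fails — uRv, uRu but no t with vRt and u=t.
Valid on: F1.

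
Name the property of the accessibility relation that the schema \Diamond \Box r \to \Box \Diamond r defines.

Suppose ◇□r→□◇r is valid. Take Rxy, Rxz and set V(r)={w : Ryw}. Then □r at y so ◇□r at x, so □◇r at x, so ◇r at z, giving w with Rzw and Ryw.
Conversely, on a frame with convergence the schema holds at every world under every valuation.
Frame condition: \forall x \forall y \forall z (Rxy \wedge Rxz \to \exists w (Ryw \wedge Rzw)).

Convergence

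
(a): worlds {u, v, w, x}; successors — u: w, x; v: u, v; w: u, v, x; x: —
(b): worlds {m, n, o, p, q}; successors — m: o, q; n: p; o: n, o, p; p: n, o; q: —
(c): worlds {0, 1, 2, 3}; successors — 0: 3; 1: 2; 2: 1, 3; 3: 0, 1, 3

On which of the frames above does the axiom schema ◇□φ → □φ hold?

none

The schema corresponds to the Euclidean property: ∀x ∀y ∀z (Rxy ∧ Rxz → Ryz).
(a): fails — Ruw and Ruw but not Rww.
(b): fails — Rmo and Rmq but not Roq.
(c): fails — R12 and R12 but not R22.
Valid on no frame.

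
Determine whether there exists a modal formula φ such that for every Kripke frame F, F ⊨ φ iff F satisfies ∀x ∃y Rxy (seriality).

Yes — defined by □r → ◇r

Yes: it is seriality, defined by the D schema □r → ◇r.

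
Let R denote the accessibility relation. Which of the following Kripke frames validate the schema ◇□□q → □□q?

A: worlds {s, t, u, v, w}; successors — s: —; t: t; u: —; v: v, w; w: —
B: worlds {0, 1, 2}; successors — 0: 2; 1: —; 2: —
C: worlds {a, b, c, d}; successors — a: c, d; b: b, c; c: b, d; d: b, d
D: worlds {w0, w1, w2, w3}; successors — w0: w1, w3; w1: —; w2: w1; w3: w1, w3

B, C

This is the axiom for a generalized confluence (Geach) condition; its first-order frame correspondent is ∀x ∀y ∀z ((xRy ∧ xR²z) → ∃w (yR²w ∧ z = w)).
A: fails — vRw, vR²v but no w* with wR²w* and v=w*.
B: holds.
C: holds.
D: fails — w0Rw1, w0R²w1 but no w with w1R²w and w1=w.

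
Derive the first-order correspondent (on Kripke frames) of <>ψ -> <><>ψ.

forall x forall y (xRy -> exists w (y = w & x R^2 w))

This is a Sahlqvist (Geach-type) schema ◇^1□^0ψ → □^0◇^2ψ.
First-order correspondent: forall x forall y (xRy -> exists w (y = w & x R^2 w)).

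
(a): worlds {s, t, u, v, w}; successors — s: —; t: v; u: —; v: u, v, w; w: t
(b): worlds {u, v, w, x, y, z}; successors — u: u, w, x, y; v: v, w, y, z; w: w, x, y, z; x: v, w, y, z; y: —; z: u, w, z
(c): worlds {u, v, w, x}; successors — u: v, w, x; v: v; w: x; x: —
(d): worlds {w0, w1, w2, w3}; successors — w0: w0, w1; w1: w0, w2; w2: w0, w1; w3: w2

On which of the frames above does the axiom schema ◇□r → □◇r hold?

(d)

This is the axiom for convergence; its first-order frame correspondent is ∀x ∀y ∀z (Rxy ∧ Rxz → ∃w (Ryw ∧ Rzw)).
(a): fails — Rvv and Rvw but v and w have no common successor.
(b): fails — Ruu and Ruy but u and y have no common successor.
(c): fails — Ruv and Ruw but v and w have no common successor.
(d): ✓.
Valid on: (d).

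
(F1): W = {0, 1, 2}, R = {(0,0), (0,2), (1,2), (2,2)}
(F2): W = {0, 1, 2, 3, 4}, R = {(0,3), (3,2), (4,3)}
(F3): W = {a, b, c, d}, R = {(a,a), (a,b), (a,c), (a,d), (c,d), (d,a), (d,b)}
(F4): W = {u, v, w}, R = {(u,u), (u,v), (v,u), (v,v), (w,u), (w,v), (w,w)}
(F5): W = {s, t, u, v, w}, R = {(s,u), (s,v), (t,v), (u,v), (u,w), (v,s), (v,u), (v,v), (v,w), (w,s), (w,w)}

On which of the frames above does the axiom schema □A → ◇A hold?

(F1), (F4), (F5)

Frame correspondent (Sahlqvist): ∀x ∃y Rxy — i.e. seriality.
(F1): condition met.
(F2): fails — world 1 has no successor.
(F3): fails — world b has no successor.
(F4): condition met.
(F5): condition met.
Valid on: (F1), (F4), (F5).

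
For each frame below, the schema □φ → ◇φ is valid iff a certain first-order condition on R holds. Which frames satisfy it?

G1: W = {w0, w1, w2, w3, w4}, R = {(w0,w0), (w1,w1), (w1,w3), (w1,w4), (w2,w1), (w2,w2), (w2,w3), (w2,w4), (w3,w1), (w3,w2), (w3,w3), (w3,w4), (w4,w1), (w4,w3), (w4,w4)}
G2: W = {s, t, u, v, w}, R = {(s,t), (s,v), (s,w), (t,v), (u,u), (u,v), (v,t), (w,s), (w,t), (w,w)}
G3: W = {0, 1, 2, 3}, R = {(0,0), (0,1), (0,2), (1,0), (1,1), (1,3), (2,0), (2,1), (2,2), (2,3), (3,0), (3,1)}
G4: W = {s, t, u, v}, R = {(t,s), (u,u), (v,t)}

Frame correspondent (Sahlqvist): ∀x ∃y Rxy — i.e. seriality.
G1: condition met.
G2: condition met.
G3: condition met.
G4: fails — world s has no successor.
Valid on: G1, G2, G3.

G1, G2, G3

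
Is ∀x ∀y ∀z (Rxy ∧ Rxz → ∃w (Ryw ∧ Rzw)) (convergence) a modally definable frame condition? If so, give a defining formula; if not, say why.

Yes — defined by ◇□r → □◇r

Yes: it is convergence, defined by the .2 schema ◇□r → □◇r.
Suppose ◇□r→□◇r is valid. Take Rxy, Rxz and set V(r)={w : Ryw}. Then □r at y so ◇□r at x, so □◇r at x, so ◇r at z, giving w with Rzw and Ryw.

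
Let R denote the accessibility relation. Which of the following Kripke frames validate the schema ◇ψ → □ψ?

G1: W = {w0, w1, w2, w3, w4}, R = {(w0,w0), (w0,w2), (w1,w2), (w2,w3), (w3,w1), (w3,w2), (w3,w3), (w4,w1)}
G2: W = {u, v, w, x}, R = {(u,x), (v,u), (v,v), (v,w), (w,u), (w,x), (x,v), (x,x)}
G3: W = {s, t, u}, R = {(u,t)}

Frame correspondent (Sahlqvist): ∀x ∀y ∀z (Rxy ∧ Rxz → y = z) — i.e. partial functionality.
G1: fails — w0 sees both w0 and w2.
G2: fails — v sees both u and v.
G3: satisfies the condition.

G3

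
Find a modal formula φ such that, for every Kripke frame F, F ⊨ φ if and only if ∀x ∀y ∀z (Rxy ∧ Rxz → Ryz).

◇r → □◇r

A defining formula is ◇r → □◇r (the 5 axiom).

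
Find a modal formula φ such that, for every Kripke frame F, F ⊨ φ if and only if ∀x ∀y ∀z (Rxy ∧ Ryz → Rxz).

This is transitivity; the standard corresponding axiom is 4: □p → □□p.
Suppose □p→□□p is valid. Take Rxy, Ryz and set V(p)={w : Rxw}. Then □p at x, so □□p at x, so □p at y, so p at z, i.e. Rxz.

□p → □□p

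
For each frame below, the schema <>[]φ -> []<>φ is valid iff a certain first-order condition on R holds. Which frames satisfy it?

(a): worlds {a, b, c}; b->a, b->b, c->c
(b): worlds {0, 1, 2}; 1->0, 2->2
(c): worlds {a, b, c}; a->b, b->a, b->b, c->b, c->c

(c)

This is the axiom for convergence; its first-order frame correspondent is forall x forall y forall z (Rxy & Rxz -> exists w (Ryw & Rzw)).
(a): fails — Rba and Rba but a and a have no common successor.
(b): fails — R10 and R10 but 0 and 0 have no common successor.
(c): ✓.
Valid on: (c).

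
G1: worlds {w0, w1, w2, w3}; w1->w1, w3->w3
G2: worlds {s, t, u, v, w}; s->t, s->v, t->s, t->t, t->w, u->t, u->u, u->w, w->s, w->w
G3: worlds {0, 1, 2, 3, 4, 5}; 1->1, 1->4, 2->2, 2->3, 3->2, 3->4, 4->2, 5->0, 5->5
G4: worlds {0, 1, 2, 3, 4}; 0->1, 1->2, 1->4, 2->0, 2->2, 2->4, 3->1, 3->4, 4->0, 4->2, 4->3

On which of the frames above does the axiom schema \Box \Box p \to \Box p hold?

This is the axiom for density; its first-order frame correspondent is \forall x \forall y (Rxy \to \exists z (Rxz \wedge Rzy)).
G1: ✓.
G2: fails — Rsv but no z with Rsz and Rzv.
G3: fails — R34 but no z with R3z and Rz4.
G4: fails — R31 but no z with R3z and Rz1.
Valid on: G1.

G1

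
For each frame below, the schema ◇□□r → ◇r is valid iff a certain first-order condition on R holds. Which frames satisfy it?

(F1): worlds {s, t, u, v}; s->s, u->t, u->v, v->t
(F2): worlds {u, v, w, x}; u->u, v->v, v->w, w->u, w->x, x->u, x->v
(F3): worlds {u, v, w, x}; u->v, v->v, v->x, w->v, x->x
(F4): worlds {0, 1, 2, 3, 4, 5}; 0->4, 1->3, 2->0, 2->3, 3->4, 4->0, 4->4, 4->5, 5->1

(F2), (F3)

This is the axiom for a generalized confluence (Geach) condition; its first-order frame correspondent is ∀x ∀y (xRy → ∃w (yR²w ∧ xRw)).
(F1): fails — uRt but no w with tR²w and uRw.
(F2): satisfies the condition.
(F3): satisfies the condition.
(F4): fails — 1R3 but no w with 3R²w and 1Rw.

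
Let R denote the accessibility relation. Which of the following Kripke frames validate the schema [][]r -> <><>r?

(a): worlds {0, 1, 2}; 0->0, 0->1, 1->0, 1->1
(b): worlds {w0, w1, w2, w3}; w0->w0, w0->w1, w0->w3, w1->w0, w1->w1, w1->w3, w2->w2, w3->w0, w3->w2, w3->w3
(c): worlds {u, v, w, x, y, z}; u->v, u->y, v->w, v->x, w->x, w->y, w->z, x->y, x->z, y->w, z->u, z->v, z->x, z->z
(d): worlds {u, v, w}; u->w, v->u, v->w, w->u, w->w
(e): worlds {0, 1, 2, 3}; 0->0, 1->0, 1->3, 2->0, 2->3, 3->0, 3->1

Frame correspondent (Sahlqvist): forall x exists w (x R^2 w & x R^2 w) — i.e. a generalized confluence (Geach) condition.
(a): fails — at 2 but no w with 2R²w and 2R²w.
(b): condition met.
(c): condition met.
(d): condition met.
(e): condition met.

(b), (c), (d), (e)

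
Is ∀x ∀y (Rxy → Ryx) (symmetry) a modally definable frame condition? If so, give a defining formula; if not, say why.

Yes: it is symmetry, defined by the B schema r → □◇r.
Suppose r→□◇r is valid. Take Rxy and set V(r)={x}. Then r at x, so □◇r at x, so ◇r at y, so some z with Ryz has r; z=x, i.e. Ryx.

Yes — defined by r → □◇r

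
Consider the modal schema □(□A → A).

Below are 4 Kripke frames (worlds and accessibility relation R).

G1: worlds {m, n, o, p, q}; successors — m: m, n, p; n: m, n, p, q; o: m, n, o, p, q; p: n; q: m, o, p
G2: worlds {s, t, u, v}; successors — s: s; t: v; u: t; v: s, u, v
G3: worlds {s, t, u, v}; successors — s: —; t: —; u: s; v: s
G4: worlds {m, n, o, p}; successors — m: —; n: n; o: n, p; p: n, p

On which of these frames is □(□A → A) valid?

The schema corresponds to shift-reflexivity: ∀x ∀y (Rxy → Ryy).
G1: fails — Rop but not Rpp.
G2: fails — Rut but not Rtt.
G3: fails — Rus but not Rss.
G4: satisfies the condition.
Valid on: G4.

G4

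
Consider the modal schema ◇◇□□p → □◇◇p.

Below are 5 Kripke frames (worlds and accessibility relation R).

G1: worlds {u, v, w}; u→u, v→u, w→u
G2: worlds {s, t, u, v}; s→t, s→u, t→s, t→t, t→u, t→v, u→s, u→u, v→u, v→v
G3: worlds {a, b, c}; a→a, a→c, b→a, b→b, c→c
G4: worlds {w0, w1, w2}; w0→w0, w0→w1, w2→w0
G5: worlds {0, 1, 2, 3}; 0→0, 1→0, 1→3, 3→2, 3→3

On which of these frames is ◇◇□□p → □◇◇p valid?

Frame correspondent (Sahlqvist): ∀x ∀y ∀z ((xR²y ∧ xRz) → ∃w (yR²w ∧ zR²w)) — i.e. a generalized confluence (Geach) condition.
G1: ✓.
G2: ✓.
G3: ✓.
G4: fails — w0R²w0, w0Rw1 but no w with w0R²w and w1R²w.
G5: fails — 1R²0, 1R3 but no w with 0R²w and 3R²w.
Valid on: G1, G2, G3.

G1, G2, G3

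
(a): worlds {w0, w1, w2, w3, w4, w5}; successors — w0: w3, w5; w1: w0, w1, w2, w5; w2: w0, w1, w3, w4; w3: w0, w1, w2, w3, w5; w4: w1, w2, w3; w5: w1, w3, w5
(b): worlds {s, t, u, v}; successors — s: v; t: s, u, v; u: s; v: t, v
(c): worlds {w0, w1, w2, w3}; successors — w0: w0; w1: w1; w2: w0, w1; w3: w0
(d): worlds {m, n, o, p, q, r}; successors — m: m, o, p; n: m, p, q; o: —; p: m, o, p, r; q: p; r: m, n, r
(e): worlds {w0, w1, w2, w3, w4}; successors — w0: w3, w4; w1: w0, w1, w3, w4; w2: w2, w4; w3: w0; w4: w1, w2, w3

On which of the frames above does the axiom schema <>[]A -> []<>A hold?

(a)

The schema corresponds to convergence: forall x forall y forall z (Rxy & Rxz -> exists w (Ryw & Rzw)).
(a): satisfies the condition.
(b): fails — Rtv and Rtu but v and u have no common successor.
(c): fails — Rw2w1 and Rw2w0 but w1 and w0 have no common successor.
(d): fails — Rmo and Rmo but o and o have no common successor.
(e): fails — Rw0w4 and Rw0w3 but w4 and w3 have no common successor.
Valid on: (a).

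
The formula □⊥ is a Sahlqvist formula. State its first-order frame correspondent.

emptiness of R: ∀x ∀y ¬Rxy

□⊥ is valid iff no world has any successor (otherwise □⊥ fails at any world with one).
Conversely, any frame satisfying ∀x ∀y ¬Rxy validates the schema.
So the correspondent is emptiness of R.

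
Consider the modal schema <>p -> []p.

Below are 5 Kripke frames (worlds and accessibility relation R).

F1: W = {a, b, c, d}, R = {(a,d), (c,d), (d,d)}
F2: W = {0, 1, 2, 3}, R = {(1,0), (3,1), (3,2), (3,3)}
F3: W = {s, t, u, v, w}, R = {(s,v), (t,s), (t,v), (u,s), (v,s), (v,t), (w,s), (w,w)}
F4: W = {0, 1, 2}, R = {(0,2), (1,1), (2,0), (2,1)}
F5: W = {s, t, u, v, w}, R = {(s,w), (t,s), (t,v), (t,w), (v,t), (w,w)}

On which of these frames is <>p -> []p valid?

Frame correspondent (Sahlqvist): forall x forall y forall z (Rxy & Rxz -> y = z) — i.e. partial functionality.
F1: satisfies the condition.
F2: fails — 3 sees both 1 and 2.
F3: fails — t sees both s and v.
F4: fails — 2 sees both 0 and 1.
F5: fails — t sees both s and v.
Valid on: F1.

F1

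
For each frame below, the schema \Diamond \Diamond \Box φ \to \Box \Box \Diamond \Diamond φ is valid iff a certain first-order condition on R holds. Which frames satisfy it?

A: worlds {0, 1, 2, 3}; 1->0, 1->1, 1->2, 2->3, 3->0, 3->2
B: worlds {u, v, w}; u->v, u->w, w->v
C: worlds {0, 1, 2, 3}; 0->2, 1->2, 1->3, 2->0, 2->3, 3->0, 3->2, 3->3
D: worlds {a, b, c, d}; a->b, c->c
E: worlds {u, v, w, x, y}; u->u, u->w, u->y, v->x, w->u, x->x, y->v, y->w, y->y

The schema corresponds to a generalized confluence (Geach) condition: \forall x \forall y \forall z ((x R^2 y \wedge x R^2 z) \to \exists w (yRw \wedge z R^2 w)).
A: fails — 1R²0, 1R²0 but no w with 0Rw and 0R²w.
B: fails — uR²v, uR²v but no t with vRt and vR²t.
C: fails — 0R²0, 0R²0 but no w with 0Rw and 0R²w.
D: ✓.
E: fails — uR²u, uR²v but no t with uRt and vR²t.

D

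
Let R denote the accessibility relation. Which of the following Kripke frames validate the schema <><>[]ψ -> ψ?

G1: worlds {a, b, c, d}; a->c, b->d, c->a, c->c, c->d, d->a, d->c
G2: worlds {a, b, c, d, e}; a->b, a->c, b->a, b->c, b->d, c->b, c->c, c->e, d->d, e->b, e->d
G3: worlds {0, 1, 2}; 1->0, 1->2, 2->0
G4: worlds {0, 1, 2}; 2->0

This is the axiom for a generalized confluence (Geach) condition; its first-order frame correspondent is forall x forall y (x R^2 y -> exists w (yRw & x = w)).
G1: fails — aR²a but no w with aRw and a=w.
G2: fails — aR²a but no w with aRw and a=w.
G3: fails — 1R²0 but no w with 0Rw and 1=w.
G4: ✓.

G4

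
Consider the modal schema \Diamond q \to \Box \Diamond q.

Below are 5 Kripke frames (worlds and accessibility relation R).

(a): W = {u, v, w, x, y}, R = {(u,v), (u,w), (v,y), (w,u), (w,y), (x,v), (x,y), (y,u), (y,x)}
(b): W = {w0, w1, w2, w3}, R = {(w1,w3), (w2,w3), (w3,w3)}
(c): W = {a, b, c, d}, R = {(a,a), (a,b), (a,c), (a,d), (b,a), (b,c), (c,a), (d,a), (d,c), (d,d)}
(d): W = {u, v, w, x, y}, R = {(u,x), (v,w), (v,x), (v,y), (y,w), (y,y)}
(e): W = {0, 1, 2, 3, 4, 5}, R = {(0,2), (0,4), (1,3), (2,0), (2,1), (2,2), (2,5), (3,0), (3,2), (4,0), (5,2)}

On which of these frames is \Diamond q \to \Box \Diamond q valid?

(b)

The schema corresponds to the Euclidean property: \forall x \forall y \forall z (Rxy \wedge Rxz \to Ryz).
(a): fails — Ruv and Ruv but not Rvv.
(b): condition met.
(c): fails — Rab and Rab but not Rbb.
(d): fails — Rux and Rux but not Rxx.
(e): fails — R02 and R04 but not R24.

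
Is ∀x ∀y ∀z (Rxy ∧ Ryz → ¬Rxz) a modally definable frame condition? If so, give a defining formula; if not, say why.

Not modally definable

Any modally definable frame class is closed under surjective bounded morphisms.
The 5-cycle (worlds s,t,u,v,w with s→t→u→v→w→s) is intransitive. Mapping every world to a single reflexive point • is a surjective bounded morphism; the reflexive point is not intransitive (R••∧R•• but R••).
So the class is not modally definable.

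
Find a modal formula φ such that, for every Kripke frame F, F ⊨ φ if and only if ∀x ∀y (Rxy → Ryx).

ψ → □◇ψ

The condition is symmetry. The B schema ψ → □◇ψ defines it.
Suppose ψ→□◇ψ is valid. Take Rxy and set V(ψ)={x}. Then ψ at x, so □◇ψ at x, so ◇ψ at y, so some z with Ryz has ψ; z=x, i.e. Ryx.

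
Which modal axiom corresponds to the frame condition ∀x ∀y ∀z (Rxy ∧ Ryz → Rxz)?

This is transitivity; the standard corresponding axiom is 4: □q → □□q.
Suppose □q→□□q is valid. Take Rxy, Ryz and set V(q)={w : Rxw}. Then □q at x, so □□q at x, so □q at y, so q at z, i.e. Rxz.

□q → □□q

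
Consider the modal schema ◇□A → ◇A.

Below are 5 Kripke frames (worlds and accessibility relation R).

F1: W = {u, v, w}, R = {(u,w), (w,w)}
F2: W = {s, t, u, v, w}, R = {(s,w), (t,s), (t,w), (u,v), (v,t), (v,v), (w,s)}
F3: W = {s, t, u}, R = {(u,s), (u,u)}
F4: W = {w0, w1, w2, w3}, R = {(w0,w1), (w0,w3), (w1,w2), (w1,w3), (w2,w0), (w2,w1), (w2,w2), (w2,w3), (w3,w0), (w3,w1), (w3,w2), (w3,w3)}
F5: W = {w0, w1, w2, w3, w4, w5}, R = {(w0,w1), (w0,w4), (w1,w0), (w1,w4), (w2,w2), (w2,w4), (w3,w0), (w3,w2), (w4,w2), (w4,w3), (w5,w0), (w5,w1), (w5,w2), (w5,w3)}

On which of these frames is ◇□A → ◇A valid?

The schema corresponds to a generalized confluence (Geach) condition: ∀x ∀y (xRy → ∃w (yRw ∧ xRw)).
F1: holds.
F2: fails — sRw but no w* with wRw* and sRw*.
F3: fails — uRs but no w with sRw and uRw.
F4: holds.
F5: fails — w0Rw4 but no w with w4Rw and w0Rw.

F1, F4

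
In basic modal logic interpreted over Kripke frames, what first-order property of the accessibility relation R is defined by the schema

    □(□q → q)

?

This is the T□ axiom.
Its frame correspondent is shift-reflexivity — ∀x ∀y (Rxy → Ryy).

Shift-reflexivity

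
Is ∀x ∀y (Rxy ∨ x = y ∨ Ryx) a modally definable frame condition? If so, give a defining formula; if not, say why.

Not definable by any modal formula

If a class were modally definable it would be closed under disjoint unions (Goldblatt–Thomason).
Take 2 disjoint single-world reflexive frames: each is trivially connected, but their disjoint union has 2 worlds with no edge between distinct components, so it is not connected.
Hence connectedness of R is not modally definable.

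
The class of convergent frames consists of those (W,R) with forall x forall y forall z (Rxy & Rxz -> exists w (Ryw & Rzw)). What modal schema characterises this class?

◇□p → □◇p

This is convergence; the standard corresponding axiom is .2: ◇□p → □◇p.
Suppose ◇□p→□◇p is valid. Take Rxy, Rxz and set V(p)={w : Ryw}. Then □p at y so ◇□p at x, so □◇p at x, so ◇p at z, giving w with Rzw and Ryw.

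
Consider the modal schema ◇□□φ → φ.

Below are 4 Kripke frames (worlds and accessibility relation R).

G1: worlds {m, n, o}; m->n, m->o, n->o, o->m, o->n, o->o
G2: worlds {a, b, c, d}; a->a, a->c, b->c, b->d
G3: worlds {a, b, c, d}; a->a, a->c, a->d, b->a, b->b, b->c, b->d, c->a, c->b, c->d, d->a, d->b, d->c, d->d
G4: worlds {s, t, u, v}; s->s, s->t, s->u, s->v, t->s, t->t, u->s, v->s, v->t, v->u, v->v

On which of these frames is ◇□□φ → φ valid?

Frame correspondent (Sahlqvist): ∀x ∀y (xRy → ∃w (yR²w ∧ x = w)) — i.e. a generalized confluence (Geach) condition.
G1: holds.
G2: fails — aRc but no w with cR²w and a=w.
G3: holds.
G4: holds.
Valid on: G1, G3, G4.

G1, G3, G4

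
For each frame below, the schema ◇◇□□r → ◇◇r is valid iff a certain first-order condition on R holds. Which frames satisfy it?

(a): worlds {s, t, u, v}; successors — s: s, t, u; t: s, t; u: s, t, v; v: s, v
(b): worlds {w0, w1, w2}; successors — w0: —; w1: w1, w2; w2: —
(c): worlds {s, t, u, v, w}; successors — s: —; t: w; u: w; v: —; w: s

Frame correspondent (Sahlqvist): ∀x ∀y (xR²y → ∃w (yR²w ∧ xR²w)) — i.e. a generalized confluence (Geach) condition.
(a): condition met.
(b): fails — w1R²w2 but no w with w2R²w and w1R²w.
(c): fails — tR²s but no w* with sR²w* and tR²w*.
Valid on: (a).

(a)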